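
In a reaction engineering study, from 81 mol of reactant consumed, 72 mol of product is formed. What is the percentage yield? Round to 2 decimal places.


Yield = (moles product / moles consumed) * 100%
Yield = (72 / 81) * 100
Yield = 0.8889 * 100
Yield = 88.89%


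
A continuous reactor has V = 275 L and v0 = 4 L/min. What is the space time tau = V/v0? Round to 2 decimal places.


tau = V / v0
tau = 275 / 4
tau = 68.75 min


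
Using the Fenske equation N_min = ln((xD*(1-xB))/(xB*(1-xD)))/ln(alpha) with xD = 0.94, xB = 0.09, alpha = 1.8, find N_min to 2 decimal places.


N_min = ln((xD*(1-xB))/(xB*(1-xD))) / ln(alpha)
Numerator inside ln: 0.8554 / 0.0054 = 158.407407
ln(158.407407) = 5.06517
ln(alpha) = ln(1.8) = 0.587787
N_min = 5.06517 / 0.587787 = 8.62


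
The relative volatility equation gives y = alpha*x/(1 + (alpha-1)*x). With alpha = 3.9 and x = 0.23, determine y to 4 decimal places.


y = alpha*x / (1 + (alpha-1)*x)
y = 3.9*0.23 / (1 + (3.9-1)*0.23)
y = 0.897 / (1 + 0.667)
y = 0.897 / 1.667
y = 0.5381


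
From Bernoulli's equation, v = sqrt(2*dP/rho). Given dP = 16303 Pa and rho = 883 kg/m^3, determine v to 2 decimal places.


v = sqrt(2*dP/rho)
v = sqrt(2*16303/883)
v = sqrt(36.926387)
v = 6.08 m/s


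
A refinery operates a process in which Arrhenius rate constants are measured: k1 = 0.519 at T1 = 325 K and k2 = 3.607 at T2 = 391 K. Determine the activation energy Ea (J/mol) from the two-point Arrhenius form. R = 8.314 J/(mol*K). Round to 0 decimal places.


Ea = R * ln(k2/k1) / (1/T1 - 1/T2)
ln(k2/k1) = ln(3.607/0.519) = 1.9387278
1/T1 - 1/T2 = 1/325 - 1/391 = 0.00051937832
Ea = 8.314 * 1.9387278 / 0.00051937832
Ea = 31034 J/mol


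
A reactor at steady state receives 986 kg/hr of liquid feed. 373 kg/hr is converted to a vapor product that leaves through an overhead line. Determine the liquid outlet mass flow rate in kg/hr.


Steady-state mass balance on the main outlet: F_out = F_in - F_removed
F_out = 986 - 373
F_out = 613 kg/hr


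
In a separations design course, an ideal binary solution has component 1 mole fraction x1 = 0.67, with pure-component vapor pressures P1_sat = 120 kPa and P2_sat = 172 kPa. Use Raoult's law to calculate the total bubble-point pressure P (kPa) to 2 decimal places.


P = x1*P1_sat + x2*P2_sat
x2 = 1 - x1 = 1 - 0.67 = 0.33
P = 0.67*120 + 0.33*172
P = 80.4 + 56.76
P = 137.16 kPa


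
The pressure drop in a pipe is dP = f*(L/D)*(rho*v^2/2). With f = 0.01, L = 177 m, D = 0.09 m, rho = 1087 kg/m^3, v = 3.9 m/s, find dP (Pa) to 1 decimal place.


dP = f * (L/D) * (rho*v^2/2)
dP = 0.01 * (177/0.09) * (1087*3.9^2/2)
L/D = 1966.66666667
rho*v^2/2 = 1087*15.21/2 = 8266.635
dP = 0.01 * 1966.66666667 * 8266.635
dP = 162577.2 Pa


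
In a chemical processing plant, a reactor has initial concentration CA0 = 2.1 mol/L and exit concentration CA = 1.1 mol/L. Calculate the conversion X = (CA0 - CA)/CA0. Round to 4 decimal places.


X = (CA0 - CA) / CA0
X = (2.1 - 1.1) / 2.1
X = 1.0 / 2.1
X = 0.4762


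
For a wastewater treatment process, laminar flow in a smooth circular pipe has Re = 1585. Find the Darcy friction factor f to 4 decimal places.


f = 64 / Re
f = 64 / 1585
f = 0.0404


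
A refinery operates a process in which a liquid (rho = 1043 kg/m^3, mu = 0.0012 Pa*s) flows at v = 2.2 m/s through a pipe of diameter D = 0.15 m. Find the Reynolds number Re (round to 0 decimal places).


Re = rho * v * D / mu
Re = 1043 * 2.2 * 0.15 / 0.0012
Re = 344.19 / 0.0012
Re = 286825


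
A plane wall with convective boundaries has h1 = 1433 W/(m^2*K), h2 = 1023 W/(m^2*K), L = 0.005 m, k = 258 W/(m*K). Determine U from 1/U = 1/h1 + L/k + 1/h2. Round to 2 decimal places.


1/U = 1/h1 + L/k + 1/h2
1/U = 1/1433 + 0.005/258 + 1/1023
1/U = 0.0006978367 + 1.93798e-05 + 0.0009775171
1/U = 0.0016947336
U = 590.06 W/(m^2*K)


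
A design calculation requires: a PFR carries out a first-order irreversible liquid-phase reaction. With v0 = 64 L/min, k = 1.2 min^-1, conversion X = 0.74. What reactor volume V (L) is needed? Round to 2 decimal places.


V = (v0/k) * ln(1/(1-X))
V = (64/1.2) * ln(1/(1-0.74))
V = 53.333333 * ln(3.846154)
V = 53.333333 * 1.347074
V = 71.84 L


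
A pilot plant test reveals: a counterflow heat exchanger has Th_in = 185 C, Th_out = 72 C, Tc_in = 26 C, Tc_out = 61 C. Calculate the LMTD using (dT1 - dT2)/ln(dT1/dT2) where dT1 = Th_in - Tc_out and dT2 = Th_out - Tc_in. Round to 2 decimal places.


dT1 = Th_in - Tc_out = 185 - 61 = 124
dT2 = Th_out - Tc_in = 72 - 26 = 46
LMTD = (dT1 - dT2) / ln(dT1/dT2)
LMTD = (124 - 46) / ln(124/46)
LMTD = 78.66 K


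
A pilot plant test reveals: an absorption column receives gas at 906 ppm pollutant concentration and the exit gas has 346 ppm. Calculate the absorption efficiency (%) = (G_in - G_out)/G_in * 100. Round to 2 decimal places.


Efficiency = (G_in - G_out) / G_in * 100%
Efficiency = (906 - 346) / 906 * 100
Efficiency = 560 / 906 * 100
Efficiency = 61.81%


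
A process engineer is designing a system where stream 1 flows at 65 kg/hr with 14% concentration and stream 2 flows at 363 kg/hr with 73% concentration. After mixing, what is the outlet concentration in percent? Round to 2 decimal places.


Mass balance on solute: F1*x1 + F2*x2 = F3*x3
F3 = F1 + F2 = 65 + 363 = 428 kg/hr
x3 = (F1*x1 + F2*x2)/F3
x3 = (65*0.14 + 363*0.73) / 428
x3 = 64.04%


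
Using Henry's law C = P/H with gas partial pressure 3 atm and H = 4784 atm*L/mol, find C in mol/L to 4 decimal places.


C = P / H
C = 3 / 4784
C = 0.0006 mol/L


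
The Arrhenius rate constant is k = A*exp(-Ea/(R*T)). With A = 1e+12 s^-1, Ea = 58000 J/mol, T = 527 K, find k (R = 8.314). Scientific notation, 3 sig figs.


k = A * exp(-Ea/(R*T))
k = 1e+12 * exp(-58000 / (8.314 * 527))
k = 1e+12 * exp(-13.237542)
k = 1.78e+06


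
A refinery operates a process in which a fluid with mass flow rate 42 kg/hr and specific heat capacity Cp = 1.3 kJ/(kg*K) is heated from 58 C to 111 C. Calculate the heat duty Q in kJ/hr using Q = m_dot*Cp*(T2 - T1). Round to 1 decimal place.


Q = m_dot * Cp * (T2 - T1)
Q = 42 * 1.3 * (111 - 58)
Q = 42 * 1.3 * 53
Q = 2893.8 kJ/hr


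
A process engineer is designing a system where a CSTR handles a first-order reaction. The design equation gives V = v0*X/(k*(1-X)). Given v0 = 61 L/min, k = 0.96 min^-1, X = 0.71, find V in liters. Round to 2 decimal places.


V = v0 * X / (k * (1 - X))
V = 61 * 0.71 / (0.96 * (1 - 0.71))
V = 43.31 / (0.96 * 0.29)
V = 43.31 / 0.2784
V = 155.57 L


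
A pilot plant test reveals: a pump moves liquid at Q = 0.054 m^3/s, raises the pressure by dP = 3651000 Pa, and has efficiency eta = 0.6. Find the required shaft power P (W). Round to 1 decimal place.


P = Q * dP / eta
P = 0.054 * 3651000 / 0.6
P = 197154.0 / 0.6
P = 328590.0 W


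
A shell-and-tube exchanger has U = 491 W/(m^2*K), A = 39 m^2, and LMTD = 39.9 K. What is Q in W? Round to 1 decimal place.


Q = U * A * LMTD
Q = 491 * 39 * 39.9
Q = 764045.1 W


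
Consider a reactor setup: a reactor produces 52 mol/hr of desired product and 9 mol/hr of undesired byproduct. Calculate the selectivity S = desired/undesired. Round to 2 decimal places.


S = desired product rate / undesired product rate
S = 52 / 9
S = 5.78


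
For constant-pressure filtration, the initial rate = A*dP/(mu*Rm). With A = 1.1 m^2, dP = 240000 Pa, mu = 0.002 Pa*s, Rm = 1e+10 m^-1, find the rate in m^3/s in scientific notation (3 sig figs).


rate = A * dP / (mu * Rm)
rate = 1.1 * 240000 / (0.002 * 1e+10)
rate = 264000.0 / 2.000e+07
rate = 1.32e-02 m^3/s


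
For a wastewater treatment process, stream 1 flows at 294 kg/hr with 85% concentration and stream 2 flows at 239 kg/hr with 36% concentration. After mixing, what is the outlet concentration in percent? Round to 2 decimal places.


Mass balance on solute: F1*x1 + F2*x2 = F3*x3
F3 = F1 + F2 = 294 + 239 = 533 kg/hr
x3 = (F1*x1 + F2*x2)/F3
x3 = (294*0.85 + 239*0.36) / 533
x3 = 63.03%


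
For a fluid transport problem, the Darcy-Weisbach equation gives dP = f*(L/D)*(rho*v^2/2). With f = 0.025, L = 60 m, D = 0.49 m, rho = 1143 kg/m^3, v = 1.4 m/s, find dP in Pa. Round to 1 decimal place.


dP = f * (L/D) * (rho*v^2/2)
dP = 0.025 * (60/0.49) * (1143*1.4^2/2)
L/D = 122.44897959
rho*v^2/2 = 1143*1.96/2 = 1120.14
dP = 0.025 * 122.44897959 * 1120.14
dP = 3429.0 Pa


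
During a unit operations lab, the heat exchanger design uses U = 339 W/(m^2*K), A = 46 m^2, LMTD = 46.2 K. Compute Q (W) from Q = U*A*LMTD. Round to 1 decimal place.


Q = U * A * LMTD
Q = 339 * 46 * 46.2
Q = 720442.8 W


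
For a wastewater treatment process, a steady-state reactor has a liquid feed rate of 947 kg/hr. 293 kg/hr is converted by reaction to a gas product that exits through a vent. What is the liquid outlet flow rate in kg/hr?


Steady-state mass balance on the main outlet: F_out = F_in - F_removed
F_out = 947 - 293
F_out = 654 kg/hr


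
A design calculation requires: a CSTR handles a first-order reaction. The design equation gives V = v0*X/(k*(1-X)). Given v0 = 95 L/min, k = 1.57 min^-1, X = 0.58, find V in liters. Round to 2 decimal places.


V = v0 * X / (k * (1 - X))
V = 95 * 0.58 / (1.57 * (1 - 0.58))
V = 55.1 / (1.57 * 0.42)
V = 55.1 / 0.6594
V = 83.56 L


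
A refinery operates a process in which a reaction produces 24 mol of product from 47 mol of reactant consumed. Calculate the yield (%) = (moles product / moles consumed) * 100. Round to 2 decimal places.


Yield = (moles product / moles consumed) * 100%
Yield = (24 / 47) * 100
Yield = 0.5106 * 100
Yield = 51.06%


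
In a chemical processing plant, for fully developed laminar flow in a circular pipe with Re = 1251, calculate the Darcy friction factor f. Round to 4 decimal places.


f = 64 / Re
f = 64 / 1251
f = 0.0512


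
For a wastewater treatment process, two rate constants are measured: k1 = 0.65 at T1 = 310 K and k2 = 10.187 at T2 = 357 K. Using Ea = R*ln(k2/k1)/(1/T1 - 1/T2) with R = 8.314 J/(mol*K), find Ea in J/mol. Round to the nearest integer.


Ea = R * ln(k2/k1) / (1/T1 - 1/T2)
ln(k2/k1) = ln(10.187/0.65) = 2.7518953
1/T1 - 1/T2 = 1/310 - 1/357 = 0.000424686003
Ea = 8.314 * 2.7518953 / 0.000424686003
Ea = 53873 J/mol


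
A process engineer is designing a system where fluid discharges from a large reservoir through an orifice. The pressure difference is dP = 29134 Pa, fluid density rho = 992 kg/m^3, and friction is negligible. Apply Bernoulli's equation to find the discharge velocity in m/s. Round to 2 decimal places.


v = sqrt(2*dP/rho)
v = sqrt(2*29134/992)
v = sqrt(58.737903)
v = 7.66 m/s


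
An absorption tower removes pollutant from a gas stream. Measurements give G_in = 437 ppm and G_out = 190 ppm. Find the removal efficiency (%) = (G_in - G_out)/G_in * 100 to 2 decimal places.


Efficiency = (G_in - G_out) / G_in * 100%
Efficiency = (437 - 190) / 437 * 100
Efficiency = 247 / 437 * 100
Efficiency = 56.52%


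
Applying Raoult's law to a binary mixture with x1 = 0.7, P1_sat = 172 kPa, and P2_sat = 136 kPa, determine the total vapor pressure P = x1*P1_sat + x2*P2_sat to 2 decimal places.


P = x1*P1_sat + x2*P2_sat
x2 = 1 - x1 = 1 - 0.7 = 0.3
P = 0.7*172 + 0.3*136
P = 120.4 + 40.8
P = 161.20 kPa


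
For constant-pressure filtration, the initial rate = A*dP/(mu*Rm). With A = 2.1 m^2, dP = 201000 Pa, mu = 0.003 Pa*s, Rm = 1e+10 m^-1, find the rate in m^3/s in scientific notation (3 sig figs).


rate = A * dP / (mu * Rm)
rate = 2.1 * 201000 / (0.003 * 1e+10)
rate = 422100.0 / 3.000e+07
rate = 1.41e-02 m^3/s


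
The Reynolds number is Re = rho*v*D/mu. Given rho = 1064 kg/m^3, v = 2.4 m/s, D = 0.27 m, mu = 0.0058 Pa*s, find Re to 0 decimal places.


Re = rho * v * D / mu
Re = 1064 * 2.4 * 0.27 / 0.0058
Re = 689.472 / 0.0058
Re = 118874


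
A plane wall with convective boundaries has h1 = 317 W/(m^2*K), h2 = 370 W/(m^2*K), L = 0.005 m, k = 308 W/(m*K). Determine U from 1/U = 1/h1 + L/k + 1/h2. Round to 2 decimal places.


1/U = 1/h1 + L/k + 1/h2
1/U = 1/317 + 0.005/308 + 1/370
1/U = 0.0031545741 + 1.62338e-05 + 0.0027027027
1/U = 0.0058735106
U = 170.26 W/(m^2*K)


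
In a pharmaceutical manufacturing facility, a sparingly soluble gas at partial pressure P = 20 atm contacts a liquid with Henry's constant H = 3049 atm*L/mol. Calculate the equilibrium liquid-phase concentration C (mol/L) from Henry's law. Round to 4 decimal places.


C = P / H
C = 20 / 3049
C = 0.0066 mol/L


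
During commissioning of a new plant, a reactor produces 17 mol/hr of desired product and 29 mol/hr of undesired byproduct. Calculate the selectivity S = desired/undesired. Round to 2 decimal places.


S = desired product rate / undesired product rate
S = 17 / 29
S = 0.59


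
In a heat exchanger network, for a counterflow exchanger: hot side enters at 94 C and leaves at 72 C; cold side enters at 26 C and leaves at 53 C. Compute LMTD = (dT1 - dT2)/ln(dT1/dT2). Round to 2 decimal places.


dT1 = Th_in - Tc_out = 94 - 53 = 41
dT2 = Th_out - Tc_in = 72 - 26 = 46
LMTD = (dT1 - dT2) / ln(dT1/dT2)
LMTD = (41 - 46) / ln(41/46)
LMTD = 43.45 K


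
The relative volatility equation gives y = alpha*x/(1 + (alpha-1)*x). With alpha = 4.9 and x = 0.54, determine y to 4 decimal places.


y = alpha*x / (1 + (alpha-1)*x)
y = 4.9*0.54 / (1 + (4.9-1)*0.54)
y = 2.646 / (1 + 2.106)
y = 2.646 / 3.106
y = 0.8519


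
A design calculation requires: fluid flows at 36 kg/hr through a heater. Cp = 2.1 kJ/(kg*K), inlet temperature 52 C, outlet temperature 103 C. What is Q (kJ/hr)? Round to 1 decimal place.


Q = m_dot * Cp * (T2 - T1)
Q = 36 * 2.1 * (103 - 52)
Q = 36 * 2.1 * 51
Q = 3855.6 kJ/hr


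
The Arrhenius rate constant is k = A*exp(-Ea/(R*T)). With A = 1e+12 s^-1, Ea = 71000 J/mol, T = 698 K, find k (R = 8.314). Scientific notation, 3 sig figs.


k = A * exp(-Ea/(R*T))
k = 1e+12 * exp(-71000 / (8.314 * 698))
k = 1e+12 * exp(-12.234688)
k = 4.86e+06


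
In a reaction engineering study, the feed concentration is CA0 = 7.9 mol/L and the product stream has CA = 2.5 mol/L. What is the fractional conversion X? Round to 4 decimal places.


X = (CA0 - CA) / CA0
X = (7.9 - 2.5) / 7.9
X = 5.4 / 7.9
X = 0.6835


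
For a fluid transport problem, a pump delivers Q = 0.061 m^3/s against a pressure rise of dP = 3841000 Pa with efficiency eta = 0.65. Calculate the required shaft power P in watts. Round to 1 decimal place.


P = Q * dP / eta
P = 0.061 * 3841000 / 0.65
P = 234301.0 / 0.65
P = 360463.1 W


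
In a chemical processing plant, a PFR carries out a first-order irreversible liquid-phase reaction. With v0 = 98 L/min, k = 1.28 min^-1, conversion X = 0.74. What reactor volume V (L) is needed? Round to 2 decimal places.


V = (v0/k) * ln(1/(1-X))
V = (98/1.28) * ln(1/(1-0.74))
V = 76.5625 * ln(3.846154)
V = 76.5625 * 1.347074
V = 103.14 L


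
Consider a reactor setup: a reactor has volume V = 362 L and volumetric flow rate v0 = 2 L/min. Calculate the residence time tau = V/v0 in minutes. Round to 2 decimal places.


tau = V / v0
tau = 362 / 2
tau = 181.00 min


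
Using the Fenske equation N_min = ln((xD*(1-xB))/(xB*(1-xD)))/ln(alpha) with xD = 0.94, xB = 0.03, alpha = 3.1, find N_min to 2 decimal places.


N_min = ln((xD*(1-xB))/(xB*(1-xD))) / ln(alpha)
Numerator inside ln: 0.9118 / 0.0018 = 506.555556
ln(506.555556) = 6.227634
ln(alpha) = ln(3.1) = 1.131402
N_min = 6.227634 / 1.131402 = 5.50


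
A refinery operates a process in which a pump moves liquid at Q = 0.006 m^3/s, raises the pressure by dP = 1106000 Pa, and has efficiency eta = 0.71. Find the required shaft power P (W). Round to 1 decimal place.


P = Q * dP / eta
P = 0.006 * 1106000 / 0.71
P = 6636.0 / 0.71
P = 9346.5 W


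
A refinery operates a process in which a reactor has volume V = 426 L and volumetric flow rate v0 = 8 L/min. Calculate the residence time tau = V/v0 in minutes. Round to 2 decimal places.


tau = V / v0
tau = 426 / 8
tau = 53.25 min


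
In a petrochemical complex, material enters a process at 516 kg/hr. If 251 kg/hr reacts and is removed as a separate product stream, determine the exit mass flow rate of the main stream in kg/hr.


Steady-state mass balance on the main outlet: F_out = F_in - F_removed
F_out = 516 - 251
F_out = 265 kg/hr


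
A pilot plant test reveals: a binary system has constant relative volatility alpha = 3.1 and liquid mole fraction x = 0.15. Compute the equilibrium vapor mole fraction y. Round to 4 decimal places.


y = alpha*x / (1 + (alpha-1)*x)
y = 3.1*0.15 / (1 + (3.1-1)*0.15)
y = 0.465 / (1 + 0.315)
y = 0.465 / 1.315
y = 0.3536


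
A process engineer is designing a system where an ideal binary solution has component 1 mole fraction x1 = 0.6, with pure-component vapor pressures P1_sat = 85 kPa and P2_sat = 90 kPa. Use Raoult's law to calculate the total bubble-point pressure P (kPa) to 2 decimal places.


P = x1*P1_sat + x2*P2_sat
x2 = 1 - x1 = 1 - 0.6 = 0.4
P = 0.6*85 + 0.4*90
P = 51.0 + 36.0
P = 87.00 kPa


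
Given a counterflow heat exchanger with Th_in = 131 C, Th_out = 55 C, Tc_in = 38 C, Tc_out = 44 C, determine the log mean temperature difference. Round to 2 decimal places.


dT1 = Th_in - Tc_out = 131 - 44 = 87
dT2 = Th_out - Tc_in = 55 - 38 = 17
LMTD = (dT1 - dT2) / ln(dT1/dT2)
LMTD = (87 - 17) / ln(87/17)
LMTD = 42.87 K


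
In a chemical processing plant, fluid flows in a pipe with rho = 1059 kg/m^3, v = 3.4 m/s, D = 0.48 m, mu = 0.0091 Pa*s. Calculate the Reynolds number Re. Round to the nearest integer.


Re = rho * v * D / mu
Re = 1059 * 3.4 * 0.48 / 0.0091
Re = 1728.288 / 0.0091
Re = 189922


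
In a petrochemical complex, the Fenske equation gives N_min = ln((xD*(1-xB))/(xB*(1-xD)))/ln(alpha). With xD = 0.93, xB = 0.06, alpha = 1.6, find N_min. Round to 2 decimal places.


N_min = ln((xD*(1-xB))/(xB*(1-xD))) / ln(alpha)
Numerator inside ln: 0.8742 / 0.0042 = 208.142857
ln(208.142857) = 5.338225
ln(alpha) = ln(1.6) = 0.470004
N_min = 5.338225 / 0.470004 = 11.36


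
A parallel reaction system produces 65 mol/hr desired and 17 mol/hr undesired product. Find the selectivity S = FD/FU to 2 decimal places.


S = desired product rate / undesired product rate
S = 65 / 17
S = 3.82


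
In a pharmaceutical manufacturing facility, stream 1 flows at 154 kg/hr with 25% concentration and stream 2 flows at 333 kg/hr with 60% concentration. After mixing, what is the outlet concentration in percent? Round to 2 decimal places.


Mass balance on solute: F1*x1 + F2*x2 = F3*x3
F3 = F1 + F2 = 154 + 333 = 487 kg/hr
x3 = (F1*x1 + F2*x2)/F3
x3 = (154*0.25 + 333*0.6) / 487
x3 = 48.93%


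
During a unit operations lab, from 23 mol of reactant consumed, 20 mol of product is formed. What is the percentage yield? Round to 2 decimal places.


Yield = (moles product / moles consumed) * 100%
Yield = (20 / 23) * 100
Yield = 0.8696 * 100
Yield = 86.96%


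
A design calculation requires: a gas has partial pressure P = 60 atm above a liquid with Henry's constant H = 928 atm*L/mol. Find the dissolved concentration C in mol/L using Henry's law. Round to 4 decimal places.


C = P / H
C = 60 / 928
C = 0.0647 mol/L


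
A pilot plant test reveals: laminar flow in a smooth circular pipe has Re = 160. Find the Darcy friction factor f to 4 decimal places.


f = 64 / Re
f = 64 / 160
f = 0.4000


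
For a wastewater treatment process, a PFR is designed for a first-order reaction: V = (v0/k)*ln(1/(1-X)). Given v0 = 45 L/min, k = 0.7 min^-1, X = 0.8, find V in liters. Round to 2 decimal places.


V = (v0/k) * ln(1/(1-X))
V = (45/0.7) * ln(1/(1-0.8))
V = 64.285714 * ln(5.0)
V = 64.285714 * 1.609438
V = 103.46 L


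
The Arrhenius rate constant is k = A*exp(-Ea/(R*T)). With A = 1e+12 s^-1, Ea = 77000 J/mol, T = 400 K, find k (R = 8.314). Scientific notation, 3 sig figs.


k = A * exp(-Ea/(R*T))
k = 1e+12 * exp(-77000 / (8.314 * 400))
k = 1e+12 * exp(-23.153717)
k = 8.80e+01


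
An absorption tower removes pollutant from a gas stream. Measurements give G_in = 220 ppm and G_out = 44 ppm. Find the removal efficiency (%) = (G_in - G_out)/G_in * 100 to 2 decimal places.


Efficiency = (G_in - G_out) / G_in * 100%
Efficiency = (220 - 44) / 220 * 100
Efficiency = 176 / 220 * 100
Efficiency = 80.00%


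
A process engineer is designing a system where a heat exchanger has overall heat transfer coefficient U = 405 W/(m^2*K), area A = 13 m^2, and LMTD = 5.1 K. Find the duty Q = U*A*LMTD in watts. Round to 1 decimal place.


Q = U * A * LMTD
Q = 405 * 13 * 5.1
Q = 26851.5 W


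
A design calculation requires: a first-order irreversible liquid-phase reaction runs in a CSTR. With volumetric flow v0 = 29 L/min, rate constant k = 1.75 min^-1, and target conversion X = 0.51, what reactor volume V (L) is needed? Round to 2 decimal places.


V = v0 * X / (k * (1 - X))
V = 29 * 0.51 / (1.75 * (1 - 0.51))
V = 14.79 / (1.75 * 0.49)
V = 14.79 / 0.8575
V = 17.25 L


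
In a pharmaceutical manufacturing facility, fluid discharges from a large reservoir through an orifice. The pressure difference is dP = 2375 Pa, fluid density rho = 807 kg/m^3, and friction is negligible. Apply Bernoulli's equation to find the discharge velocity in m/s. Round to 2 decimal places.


v = sqrt(2*dP/rho)
v = sqrt(2*2375/807)
v = sqrt(5.885998)
v = 2.43 m/s


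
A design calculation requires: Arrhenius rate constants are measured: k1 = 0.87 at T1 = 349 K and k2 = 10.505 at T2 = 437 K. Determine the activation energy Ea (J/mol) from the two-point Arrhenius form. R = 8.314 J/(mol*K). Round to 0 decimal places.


Ea = R * ln(k2/k1) / (1/T1 - 1/T2)
ln(k2/k1) = ln(10.505/0.87) = 2.4911134
1/T1 - 1/T2 = 1/349 - 1/437 = 0.000576999993
Ea = 8.314 * 2.4911134 / 0.000576999993
Ea = 35894 J/mol


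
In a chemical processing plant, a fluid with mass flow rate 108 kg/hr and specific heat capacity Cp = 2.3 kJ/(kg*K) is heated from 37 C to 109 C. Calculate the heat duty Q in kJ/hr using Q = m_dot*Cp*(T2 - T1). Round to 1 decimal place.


Q = m_dot * Cp * (T2 - T1)
Q = 108 * 2.3 * (109 - 37)
Q = 108 * 2.3 * 72
Q = 17884.8 kJ/hr


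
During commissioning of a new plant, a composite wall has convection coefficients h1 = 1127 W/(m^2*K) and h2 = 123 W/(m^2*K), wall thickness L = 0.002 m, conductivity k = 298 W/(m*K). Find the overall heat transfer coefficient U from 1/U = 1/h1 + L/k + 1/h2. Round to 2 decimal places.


1/U = 1/h1 + L/k + 1/h2
1/U = 1/1127 + 0.002/298 + 1/123
1/U = 0.0008873114 + 6.7114e-06 + 0.0081300813
1/U = 0.0090241041
U = 110.81 W/(m^2*K)


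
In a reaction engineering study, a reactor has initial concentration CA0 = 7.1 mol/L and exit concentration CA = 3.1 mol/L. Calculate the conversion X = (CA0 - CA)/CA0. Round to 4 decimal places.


X = (CA0 - CA) / CA0
X = (7.1 - 3.1) / 7.1
X = 4.0 / 7.1
X = 0.5634


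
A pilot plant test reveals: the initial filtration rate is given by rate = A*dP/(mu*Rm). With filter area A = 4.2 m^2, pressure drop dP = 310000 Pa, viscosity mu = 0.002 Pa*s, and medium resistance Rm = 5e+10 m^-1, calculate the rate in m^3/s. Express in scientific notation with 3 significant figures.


rate = A * dP / (mu * Rm)
rate = 4.2 * 310000 / (0.002 * 5e+10)
rate = 1302000.0 / 1.000e+08
rate = 1.30e-02 m^3/s


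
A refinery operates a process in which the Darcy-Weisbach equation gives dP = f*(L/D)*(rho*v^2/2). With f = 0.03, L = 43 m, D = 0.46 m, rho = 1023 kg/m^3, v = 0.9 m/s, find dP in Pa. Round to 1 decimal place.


dP = f * (L/D) * (rho*v^2/2)
dP = 0.03 * (43/0.46) * (1023*0.9^2/2)
L/D = 93.47826087
rho*v^2/2 = 1023*0.81/2 = 414.315
dP = 0.03 * 93.47826087 * 414.315
dP = 1161.9 Pa


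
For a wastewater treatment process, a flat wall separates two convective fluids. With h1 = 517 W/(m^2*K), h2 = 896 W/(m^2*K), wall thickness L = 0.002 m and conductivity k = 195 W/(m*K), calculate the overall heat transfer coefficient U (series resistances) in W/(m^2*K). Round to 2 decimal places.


1/U = 1/h1 + L/k + 1/h2
1/U = 1/517 + 0.002/195 + 1/896
1/U = 0.001934236 + 1.02564e-05 + 0.0011160714
1/U = 0.0030605638
U = 326.74 W/(m^2*K)


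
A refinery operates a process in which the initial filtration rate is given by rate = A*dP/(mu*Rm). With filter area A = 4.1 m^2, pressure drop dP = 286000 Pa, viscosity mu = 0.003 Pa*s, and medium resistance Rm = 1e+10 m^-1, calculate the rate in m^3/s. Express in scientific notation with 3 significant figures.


rate = A * dP / (mu * Rm)
rate = 4.1 * 286000 / (0.003 * 1e+10)
rate = 1172600.0 / 3.000e+07
rate = 3.91e-02 m^3/s


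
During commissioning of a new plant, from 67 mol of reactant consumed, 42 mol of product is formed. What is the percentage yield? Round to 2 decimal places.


Yield = (moles product / moles consumed) * 100%
Yield = (42 / 67) * 100
Yield = 0.6269 * 100
Yield = 62.69%


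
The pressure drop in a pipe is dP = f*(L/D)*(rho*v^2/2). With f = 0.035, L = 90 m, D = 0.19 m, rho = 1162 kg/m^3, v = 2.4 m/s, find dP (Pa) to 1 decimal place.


dP = f * (L/D) * (rho*v^2/2)
dP = 0.035 * (90/0.19) * (1162*2.4^2/2)
L/D = 473.68421053
rho*v^2/2 = 1162*5.76/2 = 3346.56
dP = 0.035 * 473.68421053 * 3346.56
dP = 55482.4 Pa


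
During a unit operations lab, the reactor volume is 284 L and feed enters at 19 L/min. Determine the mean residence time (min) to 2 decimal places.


tau = V / v0
tau = 284 / 19
tau = 14.95 min


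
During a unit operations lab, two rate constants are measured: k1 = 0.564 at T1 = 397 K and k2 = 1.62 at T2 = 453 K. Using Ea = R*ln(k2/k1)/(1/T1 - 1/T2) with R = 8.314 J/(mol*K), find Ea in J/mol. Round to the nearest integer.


Ea = R * ln(k2/k1) / (1/T1 - 1/T2)
ln(k2/k1) = ln(1.62/0.564) = 1.0551272
1/T1 - 1/T2 = 1/397 - 1/453 = 0.000311386169
Ea = 8.314 * 1.0551272 / 0.000311386169
Ea = 28172 J/mol


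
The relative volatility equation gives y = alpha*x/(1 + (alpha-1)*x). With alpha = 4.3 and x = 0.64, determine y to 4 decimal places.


y = alpha*x / (1 + (alpha-1)*x)
y = 4.3*0.64 / (1 + (4.3-1)*0.64)
y = 2.752 / (1 + 2.112)
y = 2.752 / 3.112
y = 0.8843


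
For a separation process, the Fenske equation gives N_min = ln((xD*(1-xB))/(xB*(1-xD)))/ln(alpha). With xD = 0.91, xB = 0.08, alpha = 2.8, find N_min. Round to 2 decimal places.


N_min = ln((xD*(1-xB))/(xB*(1-xD))) / ln(alpha)
Numerator inside ln: 0.8372 / 0.0072 = 116.277778
ln(116.277778) = 4.755982
ln(alpha) = ln(2.8) = 1.029619
N_min = 4.755982 / 1.029619 = 4.62


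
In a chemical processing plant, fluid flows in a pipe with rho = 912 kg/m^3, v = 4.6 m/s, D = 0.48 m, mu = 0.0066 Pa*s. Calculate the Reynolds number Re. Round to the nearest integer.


Re = rho * v * D / mu
Re = 912 * 4.6 * 0.48 / 0.0066
Re = 2013.696 / 0.0066
Re = 305105


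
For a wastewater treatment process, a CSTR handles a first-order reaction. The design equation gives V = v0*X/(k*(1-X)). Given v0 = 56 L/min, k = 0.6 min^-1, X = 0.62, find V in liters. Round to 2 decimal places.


V = v0 * X / (k * (1 - X))
V = 56 * 0.62 / (0.6 * (1 - 0.62))
V = 34.72 / (0.6 * 0.38)
V = 34.72 / 0.228
V = 152.28 L


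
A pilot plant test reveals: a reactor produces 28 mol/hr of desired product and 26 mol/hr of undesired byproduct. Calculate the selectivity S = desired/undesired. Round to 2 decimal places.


S = desired product rate / undesired product rate
S = 28 / 26
S = 1.08


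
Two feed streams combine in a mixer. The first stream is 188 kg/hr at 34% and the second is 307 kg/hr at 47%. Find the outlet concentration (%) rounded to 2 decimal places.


Mass balance on solute: F1*x1 + F2*x2 = F3*x3
F3 = F1 + F2 = 188 + 307 = 495 kg/hr
x3 = (F1*x1 + F2*x2)/F3
x3 = (188*0.34 + 307*0.47) / 495
x3 = 42.06%


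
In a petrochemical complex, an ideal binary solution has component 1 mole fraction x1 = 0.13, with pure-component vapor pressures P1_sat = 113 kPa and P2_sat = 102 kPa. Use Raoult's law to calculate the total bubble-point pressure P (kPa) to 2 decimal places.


P = x1*P1_sat + x2*P2_sat
x2 = 1 - x1 = 1 - 0.13 = 0.87
P = 0.13*113 + 0.87*102
P = 14.69 + 88.74
P = 103.43 kPa


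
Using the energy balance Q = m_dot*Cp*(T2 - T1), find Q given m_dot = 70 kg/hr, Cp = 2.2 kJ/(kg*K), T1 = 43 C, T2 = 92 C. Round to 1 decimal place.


Q = m_dot * Cp * (T2 - T1)
Q = 70 * 2.2 * (92 - 43)
Q = 70 * 2.2 * 49
Q = 7546.0 kJ/hr


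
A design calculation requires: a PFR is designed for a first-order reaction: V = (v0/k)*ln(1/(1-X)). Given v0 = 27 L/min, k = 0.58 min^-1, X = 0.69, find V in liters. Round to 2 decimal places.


V = (v0/k) * ln(1/(1-X))
V = (27/0.58) * ln(1/(1-0.69))
V = 46.551724 * ln(3.225806)
V = 46.551724 * 1.171183
V = 54.52 L


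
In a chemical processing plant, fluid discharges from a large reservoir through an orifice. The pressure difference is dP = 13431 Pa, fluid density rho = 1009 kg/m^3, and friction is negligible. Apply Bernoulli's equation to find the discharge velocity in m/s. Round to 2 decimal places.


v = sqrt(2*dP/rho)
v = sqrt(2*13431/1009)
v = sqrt(26.622398)
v = 5.16 m/s


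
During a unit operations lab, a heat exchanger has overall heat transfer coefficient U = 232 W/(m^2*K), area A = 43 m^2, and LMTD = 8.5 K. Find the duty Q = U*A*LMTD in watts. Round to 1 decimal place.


Q = U * A * LMTD
Q = 232 * 43 * 8.5
Q = 84796.0 W


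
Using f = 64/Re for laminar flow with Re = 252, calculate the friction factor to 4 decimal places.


f = 64 / Re
f = 64 / 252
f = 0.2540


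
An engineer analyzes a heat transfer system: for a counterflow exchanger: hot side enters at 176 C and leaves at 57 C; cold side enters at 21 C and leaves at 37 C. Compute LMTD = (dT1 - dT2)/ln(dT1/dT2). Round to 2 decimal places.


dT1 = Th_in - Tc_out = 176 - 37 = 139
dT2 = Th_out - Tc_in = 57 - 21 = 36
LMTD = (dT1 - dT2) / ln(dT1/dT2)
LMTD = (139 - 36) / ln(139/36)
LMTD = 76.24 K


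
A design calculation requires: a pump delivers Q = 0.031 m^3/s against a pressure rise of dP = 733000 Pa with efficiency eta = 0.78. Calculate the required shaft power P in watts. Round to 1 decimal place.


P = Q * dP / eta
P = 0.031 * 733000 / 0.78
P = 22723.0 / 0.78
P = 29132.1 W


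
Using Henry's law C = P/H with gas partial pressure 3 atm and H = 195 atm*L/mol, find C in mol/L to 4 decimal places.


C = P / H
C = 3 / 195
C = 0.0154 mol/L


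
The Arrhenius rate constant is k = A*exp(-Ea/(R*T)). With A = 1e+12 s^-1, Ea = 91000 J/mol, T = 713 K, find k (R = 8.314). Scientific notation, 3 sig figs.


k = A * exp(-Ea/(R*T))
k = 1e+12 * exp(-91000 / (8.314 * 713))
k = 1e+12 * exp(-15.351183)
k = 2.15e+05


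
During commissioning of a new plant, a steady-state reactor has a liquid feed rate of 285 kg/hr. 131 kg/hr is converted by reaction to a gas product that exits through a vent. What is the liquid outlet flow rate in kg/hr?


Steady-state mass balance on the main outlet: F_out = F_in - F_removed
F_out = 285 - 131
F_out = 154 kg/hr


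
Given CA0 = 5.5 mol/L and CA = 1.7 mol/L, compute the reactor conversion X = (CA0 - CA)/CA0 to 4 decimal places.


X = (CA0 - CA) / CA0
X = (5.5 - 1.7) / 5.5
X = 3.8 / 5.5
X = 0.6909


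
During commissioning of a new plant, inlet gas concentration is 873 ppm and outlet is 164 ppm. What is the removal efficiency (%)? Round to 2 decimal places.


Efficiency = (G_in - G_out) / G_in * 100%
Efficiency = (873 - 164) / 873 * 100
Efficiency = 709 / 873 * 100
Efficiency = 81.21%


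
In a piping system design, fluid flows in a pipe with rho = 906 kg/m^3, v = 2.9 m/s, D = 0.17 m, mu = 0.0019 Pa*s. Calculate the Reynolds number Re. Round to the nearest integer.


Re = rho * v * D / mu
Re = 906 * 2.9 * 0.17 / 0.0019
Re = 446.658 / 0.0019
Re = 235083


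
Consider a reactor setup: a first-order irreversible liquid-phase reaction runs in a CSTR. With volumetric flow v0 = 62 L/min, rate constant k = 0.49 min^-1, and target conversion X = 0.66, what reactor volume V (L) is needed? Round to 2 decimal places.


V = v0 * X / (k * (1 - X))
V = 62 * 0.66 / (0.49 * (1 - 0.66))
V = 40.92 / (0.49 * 0.34)
V = 40.92 / 0.1666
V = 245.62 L


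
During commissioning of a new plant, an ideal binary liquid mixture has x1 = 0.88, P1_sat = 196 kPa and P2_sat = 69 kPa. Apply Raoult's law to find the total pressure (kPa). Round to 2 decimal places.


P = x1*P1_sat + x2*P2_sat
x2 = 1 - x1 = 1 - 0.88 = 0.12
P = 0.88*196 + 0.12*69
P = 172.48 + 8.28
P = 180.76 kPa


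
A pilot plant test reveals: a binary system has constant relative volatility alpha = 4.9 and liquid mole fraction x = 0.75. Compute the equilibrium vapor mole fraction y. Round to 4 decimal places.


y = alpha*x / (1 + (alpha-1)*x)
y = 4.9*0.75 / (1 + (4.9-1)*0.75)
y = 3.675 / (1 + 2.925)
y = 3.675 / 3.925
y = 0.9363


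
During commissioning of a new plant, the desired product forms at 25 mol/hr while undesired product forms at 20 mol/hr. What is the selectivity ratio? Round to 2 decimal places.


S = desired product rate / undesired product rate
S = 25 / 20
S = 1.25


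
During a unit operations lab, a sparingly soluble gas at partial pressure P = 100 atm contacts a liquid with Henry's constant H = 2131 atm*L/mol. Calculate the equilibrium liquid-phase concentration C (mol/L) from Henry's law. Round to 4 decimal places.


C = P / H
C = 100 / 2131
C = 0.0469 mol/L


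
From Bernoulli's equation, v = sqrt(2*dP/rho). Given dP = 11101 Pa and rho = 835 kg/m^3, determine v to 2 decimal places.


v = sqrt(2*dP/rho)
v = sqrt(2*11101/835)
v = sqrt(26.589222)
v = 5.16 m/s


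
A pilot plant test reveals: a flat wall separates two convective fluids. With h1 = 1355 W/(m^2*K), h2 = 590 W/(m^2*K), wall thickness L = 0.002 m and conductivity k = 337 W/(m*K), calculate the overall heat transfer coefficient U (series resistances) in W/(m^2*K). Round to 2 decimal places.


1/U = 1/h1 + L/k + 1/h2
1/U = 1/1355 + 0.002/337 + 1/590
1/U = 0.0007380074 + 5.9347e-06 + 0.0016949153
1/U = 0.0024388574
U = 410.03 W/(m^2*K)


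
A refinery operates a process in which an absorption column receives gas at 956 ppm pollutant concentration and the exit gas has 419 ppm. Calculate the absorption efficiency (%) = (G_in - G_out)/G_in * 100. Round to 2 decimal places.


Efficiency = (G_in - G_out) / G_in * 100%
Efficiency = (956 - 419) / 956 * 100
Efficiency = 537 / 956 * 100
Efficiency = 56.17%


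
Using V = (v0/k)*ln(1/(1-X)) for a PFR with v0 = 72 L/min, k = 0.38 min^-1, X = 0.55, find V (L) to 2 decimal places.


V = (v0/k) * ln(1/(1-X))
V = (72/0.38) * ln(1/(1-0.55))
V = 189.473684 * ln(2.222222)
V = 189.473684 * 0.798508
V = 151.30 L


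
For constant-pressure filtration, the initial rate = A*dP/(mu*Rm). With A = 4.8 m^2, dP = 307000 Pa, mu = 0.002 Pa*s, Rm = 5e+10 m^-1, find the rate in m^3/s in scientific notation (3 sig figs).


rate = A * dP / (mu * Rm)
rate = 4.8 * 307000 / (0.002 * 5e+10)
rate = 1473600.0 / 1.000e+08
rate = 1.47e-02 m^3/s


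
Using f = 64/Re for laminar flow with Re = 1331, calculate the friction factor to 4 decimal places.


f = 64 / Re
f = 64 / 1331
f = 0.0481


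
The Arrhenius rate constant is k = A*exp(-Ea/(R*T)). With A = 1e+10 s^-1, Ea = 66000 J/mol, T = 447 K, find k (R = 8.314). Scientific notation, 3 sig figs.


k = A * exp(-Ea/(R*T))
k = 1e+10 * exp(-66000 / (8.314 * 447))
k = 1e+10 * exp(-17.759322)
k = 1.94e+02


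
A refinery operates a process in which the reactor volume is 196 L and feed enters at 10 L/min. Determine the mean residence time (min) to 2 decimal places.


tau = V / v0
tau = 196 / 10
tau = 19.60 min


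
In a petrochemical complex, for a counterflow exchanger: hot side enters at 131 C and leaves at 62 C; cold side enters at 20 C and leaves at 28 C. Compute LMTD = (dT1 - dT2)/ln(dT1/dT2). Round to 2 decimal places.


dT1 = Th_in - Tc_out = 131 - 28 = 103
dT2 = Th_out - Tc_in = 62 - 20 = 42
LMTD = (dT1 - dT2) / ln(dT1/dT2)
LMTD = (103 - 42) / ln(103/42)
LMTD = 68.00 K


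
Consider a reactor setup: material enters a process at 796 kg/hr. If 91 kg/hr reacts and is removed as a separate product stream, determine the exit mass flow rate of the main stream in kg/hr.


Steady-state mass balance on the main outlet: F_out = F_in - F_removed
F_out = 796 - 91
F_out = 705 kg/hr


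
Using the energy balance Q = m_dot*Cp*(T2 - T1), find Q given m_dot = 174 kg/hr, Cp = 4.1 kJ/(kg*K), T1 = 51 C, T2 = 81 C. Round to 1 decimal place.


Q = m_dot * Cp * (T2 - T1)
Q = 174 * 4.1 * (81 - 51)
Q = 174 * 4.1 * 30
Q = 21402.0 kJ/hr


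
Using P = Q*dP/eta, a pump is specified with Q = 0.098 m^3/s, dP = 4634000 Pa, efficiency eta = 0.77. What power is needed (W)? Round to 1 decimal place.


P = Q * dP / eta
P = 0.098 * 4634000 / 0.77
P = 454132.0 / 0.77
P = 589781.8 W


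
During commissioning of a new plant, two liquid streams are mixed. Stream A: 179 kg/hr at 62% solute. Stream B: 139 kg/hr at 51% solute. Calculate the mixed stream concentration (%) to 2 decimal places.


Mass balance on solute: F1*x1 + F2*x2 = F3*x3
F3 = F1 + F2 = 179 + 139 = 318 kg/hr
x3 = (F1*x1 + F2*x2)/F3
x3 = (179*0.62 + 139*0.51) / 318
x3 = 57.19%


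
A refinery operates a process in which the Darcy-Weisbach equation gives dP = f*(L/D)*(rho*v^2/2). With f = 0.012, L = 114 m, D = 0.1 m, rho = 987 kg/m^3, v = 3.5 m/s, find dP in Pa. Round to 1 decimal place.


dP = f * (L/D) * (rho*v^2/2)
dP = 0.012 * (114/0.1) * (987*3.5^2/2)
L/D = 1140.0
rho*v^2/2 = 987*12.25/2 = 6045.375
dP = 0.012 * 1140.0 * 6045.375
dP = 82700.7 Pa


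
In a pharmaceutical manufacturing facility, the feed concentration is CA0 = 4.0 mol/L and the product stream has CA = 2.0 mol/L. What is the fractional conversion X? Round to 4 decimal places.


X = (CA0 - CA) / CA0
X = (4.0 - 2.0) / 4.0
X = 2.0 / 4.0
X = 0.5000


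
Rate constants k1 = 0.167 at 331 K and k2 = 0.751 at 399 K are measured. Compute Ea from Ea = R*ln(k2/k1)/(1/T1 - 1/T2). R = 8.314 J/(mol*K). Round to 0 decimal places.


Ea = R * ln(k2/k1) / (1/T1 - 1/T2)
ln(k2/k1) = ln(0.751/0.167) = 1.5034118
1/T1 - 1/T2 = 1/331 - 1/399 = 0.000514882372
Ea = 8.314 * 1.5034118 / 0.000514882372
Ea = 24276 J/mol


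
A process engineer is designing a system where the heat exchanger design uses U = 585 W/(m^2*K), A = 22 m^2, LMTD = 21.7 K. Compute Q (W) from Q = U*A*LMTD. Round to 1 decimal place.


Q = U * A * LMTD
Q = 585 * 22 * 21.7
Q = 279279.0 W


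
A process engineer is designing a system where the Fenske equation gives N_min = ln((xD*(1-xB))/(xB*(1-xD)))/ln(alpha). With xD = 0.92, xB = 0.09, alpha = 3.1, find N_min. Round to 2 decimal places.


N_min = ln((xD*(1-xB))/(xB*(1-xD))) / ln(alpha)
Numerator inside ln: 0.8372 / 0.0072 = 116.277778
ln(116.277778) = 4.755982
ln(alpha) = ln(3.1) = 1.131402
N_min = 4.755982 / 1.131402 = 4.20


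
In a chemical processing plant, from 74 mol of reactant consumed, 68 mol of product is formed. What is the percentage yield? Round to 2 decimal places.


Yield = (moles product / moles consumed) * 100%
Yield = (68 / 74) * 100
Yield = 0.9189 * 100
Yield = 91.89%


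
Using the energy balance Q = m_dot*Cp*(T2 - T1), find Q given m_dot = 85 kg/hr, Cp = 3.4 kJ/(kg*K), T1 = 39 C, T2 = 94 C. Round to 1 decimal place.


Q = m_dot * Cp * (T2 - T1)
Q = 85 * 3.4 * (94 - 39)
Q = 85 * 3.4 * 55
Q = 15895.0 kJ/hr


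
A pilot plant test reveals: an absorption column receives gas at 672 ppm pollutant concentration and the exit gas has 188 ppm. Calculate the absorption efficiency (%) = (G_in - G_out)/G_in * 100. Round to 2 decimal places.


Efficiency = (G_in - G_out) / G_in * 100%
Efficiency = (672 - 188) / 672 * 100
Efficiency = 484 / 672 * 100
Efficiency = 72.02%


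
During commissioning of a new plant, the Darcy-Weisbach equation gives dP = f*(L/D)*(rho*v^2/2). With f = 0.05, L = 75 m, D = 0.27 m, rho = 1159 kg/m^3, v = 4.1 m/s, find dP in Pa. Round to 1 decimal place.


dP = f * (L/D) * (rho*v^2/2)
dP = 0.05 * (75/0.27) * (1159*4.1^2/2)
L/D = 277.77777778
rho*v^2/2 = 1159*16.81/2 = 9741.395
dP = 0.05 * 277.77777778 * 9741.395
dP = 135297.2 Pa
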